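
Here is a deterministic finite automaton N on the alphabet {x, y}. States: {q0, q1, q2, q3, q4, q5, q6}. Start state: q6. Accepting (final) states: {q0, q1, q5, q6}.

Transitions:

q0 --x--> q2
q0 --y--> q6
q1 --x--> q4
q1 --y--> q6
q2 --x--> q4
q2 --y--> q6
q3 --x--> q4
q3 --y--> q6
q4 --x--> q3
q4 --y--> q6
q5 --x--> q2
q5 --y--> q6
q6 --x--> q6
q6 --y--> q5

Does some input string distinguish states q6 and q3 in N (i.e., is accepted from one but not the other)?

Yes

First remove the unreachable states {q0,q1}; 5 states remain.
Initial partition by acceptance: {q5,q6} | {q2,q3,q4}.
Refine {q5,q6} on symbol x: members go to different blocks, giving {q5} and {q6}.
No further refinement is possible. Final partition (3 blocks): {q5} | {q2,q3,q4} | {q6}.
q6 and q3 end up in different blocks, so they are distinguishable. For instance, the string 'ε' is accepted from only q6.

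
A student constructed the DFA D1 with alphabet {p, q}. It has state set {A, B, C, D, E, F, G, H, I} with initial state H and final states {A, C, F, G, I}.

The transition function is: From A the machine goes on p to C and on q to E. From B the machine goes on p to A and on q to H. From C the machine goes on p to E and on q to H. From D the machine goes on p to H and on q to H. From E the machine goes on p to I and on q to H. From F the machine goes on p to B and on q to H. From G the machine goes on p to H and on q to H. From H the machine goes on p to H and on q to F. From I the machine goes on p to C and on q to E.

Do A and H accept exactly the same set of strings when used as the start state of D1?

No

First remove the unreachable states {D,G}; 7 states remain.
Initial partition by acceptance: {A,C,F,I} | {B,E,H}.
Refine {A,C,F,I} on symbol p: members go to different blocks, giving {A,I} and {C,F}.
Split {B,E,H} by δ(·,p) → {B,E} and {H}.
No further refinement is possible. Final partition (4 blocks): {A,I} | {B,E} | {C,F} | {H}.
A and H end up in different blocks, so they are distinguishable. For instance, the string 'ε' is accepted from only A.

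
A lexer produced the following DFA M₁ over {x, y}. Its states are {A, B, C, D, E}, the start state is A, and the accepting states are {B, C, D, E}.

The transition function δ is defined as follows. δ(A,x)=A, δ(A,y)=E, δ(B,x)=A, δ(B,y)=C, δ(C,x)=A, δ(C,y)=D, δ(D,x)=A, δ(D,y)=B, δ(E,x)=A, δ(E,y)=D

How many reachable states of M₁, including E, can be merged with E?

Every state is reachable, so we keep all 5.
Start with accepting vs non-accepting: {B,C,D,E} | {A}.
No further refinement is possible. Final partition (2 blocks): {B,C,D,E} | {A}.
The equivalence class containing E is {B,C,D,E}, of size 4.

4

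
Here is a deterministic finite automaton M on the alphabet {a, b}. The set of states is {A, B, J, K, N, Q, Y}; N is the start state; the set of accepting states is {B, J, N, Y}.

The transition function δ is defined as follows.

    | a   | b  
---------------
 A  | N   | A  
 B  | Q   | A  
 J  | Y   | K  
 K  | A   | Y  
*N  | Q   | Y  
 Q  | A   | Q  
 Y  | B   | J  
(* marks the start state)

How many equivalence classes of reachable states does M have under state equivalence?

7

Start with accepting vs non-accepting: {B,J,N,Y} | {A,K,Q}.
Split {B,J,N,Y} by δ(·,a) → {J,Y} and {B,N}.
Refine {J,Y} on symbol a: members go to different blocks, giving {Y} and {J}.
Refine {A,K,Q} on symbol a: members go to different blocks, giving {K,Q} and {A}.
Refine {K,Q} on symbol b: members go to different blocks, giving {Q} and {K}.
Split {B,N} by δ(·,b) → {N} and {B}.
The partition is now stable with 7 blocks: {Y} | {Q} | {N} | {J} | {A} | {K} | {B}.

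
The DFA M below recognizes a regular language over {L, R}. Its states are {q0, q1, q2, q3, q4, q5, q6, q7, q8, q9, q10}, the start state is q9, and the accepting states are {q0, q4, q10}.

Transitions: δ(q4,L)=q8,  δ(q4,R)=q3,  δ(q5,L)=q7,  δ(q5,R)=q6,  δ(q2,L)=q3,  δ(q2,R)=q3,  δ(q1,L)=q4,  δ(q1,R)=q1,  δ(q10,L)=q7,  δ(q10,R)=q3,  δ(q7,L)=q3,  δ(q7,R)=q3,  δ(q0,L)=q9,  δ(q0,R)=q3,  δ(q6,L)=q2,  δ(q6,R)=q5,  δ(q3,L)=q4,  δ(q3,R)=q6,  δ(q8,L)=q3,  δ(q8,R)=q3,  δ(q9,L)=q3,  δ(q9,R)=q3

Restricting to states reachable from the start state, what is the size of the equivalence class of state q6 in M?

2

Reachable states from the start: {q2,q3,q4,q5,q6,q7,q8,q9}. Unreachable: {q0,q1,q10} — drop them.
Start with accepting vs non-accepting: {q4} | {q2,q3,q5,q6,q7,q8,q9}.
On input L, block {q2,q3,q5,q6,q7,q8,q9} splits into {q2,q5,q6,q7,q8,q9} and {q3}.
Split {q2,q5,q6,q7,q8,q9} by δ(·,L) → {q2,q7,q8,q9} and {q5,q6}.
No further refinement is possible. Final partition (4 blocks): {q4} | {q2,q7,q8,q9} | {q3} | {q5,q6}.
The equivalence class containing q6 is {q5,q6}, of size 2.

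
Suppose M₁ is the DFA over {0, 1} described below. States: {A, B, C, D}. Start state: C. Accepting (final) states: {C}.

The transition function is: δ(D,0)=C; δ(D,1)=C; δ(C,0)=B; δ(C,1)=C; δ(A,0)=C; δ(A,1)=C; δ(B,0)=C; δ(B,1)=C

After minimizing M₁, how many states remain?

2

States {A,D} cannot be reached from the start state, so discard them.
P0 = {C} | {B}.
No further refinement is possible. Final partition (2 blocks): {C} | {B}.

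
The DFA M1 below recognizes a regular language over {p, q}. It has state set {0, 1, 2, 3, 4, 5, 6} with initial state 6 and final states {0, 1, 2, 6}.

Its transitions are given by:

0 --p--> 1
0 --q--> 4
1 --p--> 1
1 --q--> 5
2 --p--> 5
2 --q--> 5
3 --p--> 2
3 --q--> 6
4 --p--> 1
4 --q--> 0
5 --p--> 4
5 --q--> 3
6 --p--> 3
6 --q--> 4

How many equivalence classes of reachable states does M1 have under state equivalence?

Every state is reachable, so we keep all 7.
Start with accepting vs non-accepting: {0,1,2,6} | {3,4,5}.
Split {0,1,2,6} by δ(·,p) → {0,1} and {2,6}.
On input p, block {3,4,5} splits into {3} and {4} and {5}.
Refine {0,1} on symbol q: members go to different blocks, giving {0} and {1}.
Split {2,6} by δ(·,p) → {2} and {6}.
No further refinement is possible. Final partition (7 blocks): {0} | {3} | {2} | {4} | {5} | {1} | {6}.

7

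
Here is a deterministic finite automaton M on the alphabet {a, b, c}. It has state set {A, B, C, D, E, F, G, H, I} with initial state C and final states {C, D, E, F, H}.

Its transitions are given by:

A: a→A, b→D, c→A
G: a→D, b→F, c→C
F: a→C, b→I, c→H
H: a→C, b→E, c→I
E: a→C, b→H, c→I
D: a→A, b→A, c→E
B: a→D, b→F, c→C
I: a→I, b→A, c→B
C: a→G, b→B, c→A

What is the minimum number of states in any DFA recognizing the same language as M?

All states are reachable from the start state.
Start with accepting vs non-accepting: {C,D,E,F,H} | {A,B,G,I}.
Split {C,D,E,F,H} by δ(·,a) → {E,F,H} and {C,D}.
Split {E,F,H} by δ(·,b) → {E,H} and {F}.
Split {A,B,G,I} by δ(·,a) → {A,I} and {B,G}.
On input b, block {A,I} splits into {A} and {I}.
On input a, block {C,D} splits into {C} and {D}.
Stable partition: {E,H} | {A} | {C} | {F} | {B,G} | {I} | {D} — 7 equivalence classes.

7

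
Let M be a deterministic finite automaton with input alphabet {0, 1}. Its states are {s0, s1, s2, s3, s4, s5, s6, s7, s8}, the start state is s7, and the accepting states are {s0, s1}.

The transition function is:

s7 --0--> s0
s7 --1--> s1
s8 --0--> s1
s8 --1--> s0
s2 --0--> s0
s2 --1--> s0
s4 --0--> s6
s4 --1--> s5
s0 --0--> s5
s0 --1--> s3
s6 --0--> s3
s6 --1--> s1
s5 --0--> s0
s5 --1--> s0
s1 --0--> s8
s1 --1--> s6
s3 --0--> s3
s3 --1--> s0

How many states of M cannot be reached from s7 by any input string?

2

Starting at s7 and following transitions, the reachable set is {s0, s1, s3, s5, s6, s7, s8}. That leaves s2, s4 unreachable — 2 in total.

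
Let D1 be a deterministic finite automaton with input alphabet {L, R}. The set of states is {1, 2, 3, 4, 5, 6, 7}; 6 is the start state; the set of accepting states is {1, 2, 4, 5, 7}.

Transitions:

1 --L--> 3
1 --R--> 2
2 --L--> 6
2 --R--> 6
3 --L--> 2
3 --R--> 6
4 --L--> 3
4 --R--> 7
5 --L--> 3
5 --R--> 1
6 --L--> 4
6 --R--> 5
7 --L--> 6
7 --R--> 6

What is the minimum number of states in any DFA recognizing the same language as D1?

5

Every state is reachable, so we keep all 7.
Initial partition by acceptance: {1,2,4,5,7} | {3,6}.
Refine {1,2,4,5,7} on symbol R: members go to different blocks, giving {1,4,5} and {2,7}.
Split {1,4,5} by δ(·,R) → {1,4} and {5}.
Split {3,6} by δ(·,L) → {3} and {6}.
Stable partition: {1,4} | {3} | {2,7} | {5} | {6} — 5 equivalence classes.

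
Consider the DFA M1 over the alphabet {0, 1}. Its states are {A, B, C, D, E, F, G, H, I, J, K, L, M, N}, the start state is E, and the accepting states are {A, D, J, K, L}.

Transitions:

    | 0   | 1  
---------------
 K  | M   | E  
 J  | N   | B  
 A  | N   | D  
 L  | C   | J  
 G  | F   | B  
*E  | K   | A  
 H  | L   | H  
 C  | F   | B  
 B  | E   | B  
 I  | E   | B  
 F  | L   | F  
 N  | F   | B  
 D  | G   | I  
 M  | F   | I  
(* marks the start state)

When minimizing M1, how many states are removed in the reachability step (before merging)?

1

No path from E leads to H; the other 13 states are all reachable.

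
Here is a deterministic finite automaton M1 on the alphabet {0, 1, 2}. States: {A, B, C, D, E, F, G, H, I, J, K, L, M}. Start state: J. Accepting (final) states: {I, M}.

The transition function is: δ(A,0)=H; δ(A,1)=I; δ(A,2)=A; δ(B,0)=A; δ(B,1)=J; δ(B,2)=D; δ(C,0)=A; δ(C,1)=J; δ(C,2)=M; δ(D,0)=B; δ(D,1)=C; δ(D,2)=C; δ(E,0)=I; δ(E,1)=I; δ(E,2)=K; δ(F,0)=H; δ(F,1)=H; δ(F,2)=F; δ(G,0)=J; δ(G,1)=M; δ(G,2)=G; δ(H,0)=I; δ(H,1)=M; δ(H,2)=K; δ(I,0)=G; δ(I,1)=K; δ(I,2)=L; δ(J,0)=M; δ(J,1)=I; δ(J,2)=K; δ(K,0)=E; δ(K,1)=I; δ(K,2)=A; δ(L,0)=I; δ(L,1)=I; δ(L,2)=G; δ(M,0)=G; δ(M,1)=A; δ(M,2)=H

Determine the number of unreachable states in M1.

No path from J leads to B, C, D, F; the other 9 states are all reachable.

4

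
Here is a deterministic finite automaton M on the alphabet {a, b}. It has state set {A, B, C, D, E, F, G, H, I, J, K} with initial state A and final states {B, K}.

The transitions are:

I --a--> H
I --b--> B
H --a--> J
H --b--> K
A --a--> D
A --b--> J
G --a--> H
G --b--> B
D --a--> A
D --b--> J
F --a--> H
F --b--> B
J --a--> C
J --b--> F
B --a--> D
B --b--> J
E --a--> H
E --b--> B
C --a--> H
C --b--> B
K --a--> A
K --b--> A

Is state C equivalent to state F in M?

Yes

Reachable states from the start: {A,B,C,D,F,H,J,K}. Unreachable: {E,G,I} — drop them.
P0 = {B,K} | {A,C,D,F,H,J}.
On input b, block {A,C,D,F,H,J} splits into {A,D,J} and {C,F,H}.
Split {A,D,J} by δ(·,a) → {A,D} and {J}.
Split {B,K} by δ(·,b) → {B} and {K}.
On input a, block {C,F,H} splits into {C,F} and {H}.
The partition is now stable with 6 blocks: {B} | {A,D} | {C,F} | {J} | {K} | {H}.
C and F lie in the same block of the stable partition, so they are equivalent — no string distinguishes them.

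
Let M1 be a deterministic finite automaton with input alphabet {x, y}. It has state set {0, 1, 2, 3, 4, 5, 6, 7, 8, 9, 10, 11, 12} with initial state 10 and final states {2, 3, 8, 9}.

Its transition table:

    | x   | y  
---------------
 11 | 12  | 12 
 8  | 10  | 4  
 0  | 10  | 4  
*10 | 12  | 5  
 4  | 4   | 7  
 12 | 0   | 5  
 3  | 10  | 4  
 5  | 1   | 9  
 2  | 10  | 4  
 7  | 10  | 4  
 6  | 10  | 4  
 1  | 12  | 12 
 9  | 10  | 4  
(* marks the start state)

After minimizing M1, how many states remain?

First remove the unreachable states {2,3,6,8,11}; 8 states remain.
P0 = {9} | {0,1,4,5,7,10,12}.
On input y, block {0,1,4,5,7,10,12} splits into {0,1,4,7,10,12} and {5}.
Refine {0,1,4,7,10,12} on symbol y: members go to different blocks, giving {0,1,4,7} and {10,12}.
Split {0,1,4,7} by δ(·,x) → {0,1,7} and {4}.
Refine {0,1,7} on symbol y: members go to different blocks, giving {0,7} and {1}.
Split {10,12} by δ(·,x) → {10} and {12}.
Stable partition: {9} | {0,7} | {5} | {10} | {4} | {1} | {12} — 7 equivalence classes.

7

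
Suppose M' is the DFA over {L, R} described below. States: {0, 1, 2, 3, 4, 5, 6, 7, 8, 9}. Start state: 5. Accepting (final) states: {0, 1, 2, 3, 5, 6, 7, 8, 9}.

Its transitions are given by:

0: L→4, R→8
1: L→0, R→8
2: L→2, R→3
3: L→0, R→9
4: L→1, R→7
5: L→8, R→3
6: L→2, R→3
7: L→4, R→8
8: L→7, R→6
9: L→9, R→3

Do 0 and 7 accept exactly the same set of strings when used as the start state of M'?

All states are reachable from the start state.
Initial partition by acceptance: {0,1,2,3,5,6,7,8,9} | {4}.
Refine {0,1,2,3,5,6,7,8,9} on symbol L: members go to different blocks, giving {1,2,3,5,6,8,9} and {0,7}.
On input L, block {1,2,3,5,6,8,9} splits into {2,5,6,9} and {1,3,8}.
On input L, block {2,5,6,9} splits into {2,6,9} and {5}.
Refine {1,3,8} on symbol R: members go to different blocks, giving {3,8} and {1}.
The partition is now stable with 6 blocks: {2,6,9} | {4} | {0,7} | {3,8} | {5} | {1}.
0 and 7 lie in the same block of the stable partition, so they are equivalent — no string distinguishes them.

Yes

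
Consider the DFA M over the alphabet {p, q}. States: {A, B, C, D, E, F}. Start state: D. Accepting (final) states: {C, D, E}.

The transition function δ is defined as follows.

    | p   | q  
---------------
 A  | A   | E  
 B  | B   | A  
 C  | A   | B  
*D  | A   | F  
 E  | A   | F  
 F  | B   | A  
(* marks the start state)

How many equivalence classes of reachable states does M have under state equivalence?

3

First remove the unreachable states {C}; 5 states remain.
Start with accepting vs non-accepting: {D,E} | {A,B,F}.
Split {A,B,F} by δ(·,q) → {B,F} and {A}.
Stable partition: {D,E} | {B,F} | {A} — 3 equivalence classes.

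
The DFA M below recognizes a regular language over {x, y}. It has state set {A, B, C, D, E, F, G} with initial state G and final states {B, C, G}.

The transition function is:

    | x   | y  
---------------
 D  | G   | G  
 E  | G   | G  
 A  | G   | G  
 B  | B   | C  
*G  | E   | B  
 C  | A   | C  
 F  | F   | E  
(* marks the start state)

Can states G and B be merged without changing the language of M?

No

First remove the unreachable states {D,F}; 5 states remain.
Start with accepting vs non-accepting: {B,C,G} | {A,E}.
Refine {B,C,G} on symbol x: members go to different blocks, giving {C,G} and {B}.
Split {C,G} by δ(·,y) → {C} and {G}.
Stable partition: {C} | {A,E} | {B} | {G} — 4 equivalence classes.
G and B end up in different blocks, so they are distinguishable. For instance, the string 'x' is accepted from only B.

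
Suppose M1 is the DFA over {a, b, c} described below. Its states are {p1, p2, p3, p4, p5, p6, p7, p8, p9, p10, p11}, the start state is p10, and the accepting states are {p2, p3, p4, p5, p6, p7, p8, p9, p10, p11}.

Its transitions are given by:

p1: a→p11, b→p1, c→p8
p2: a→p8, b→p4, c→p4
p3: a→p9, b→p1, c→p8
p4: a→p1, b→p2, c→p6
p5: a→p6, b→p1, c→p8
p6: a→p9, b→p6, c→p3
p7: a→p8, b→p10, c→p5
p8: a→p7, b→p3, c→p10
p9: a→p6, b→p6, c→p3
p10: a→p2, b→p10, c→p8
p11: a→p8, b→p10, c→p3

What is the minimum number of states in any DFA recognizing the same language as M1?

8

All states are reachable from the start state.
P0 = {p2,p3,p4,p5,p6,p7,p8,p9,p10,p11} | {p1}.
Refine {p2,p3,p4,p5,p6,p7,p8,p9,p10,p11} on symbol a: members go to different blocks, giving {p2,p3,p5,p6,p7,p8,p9,p10,p11} and {p4}.
Refine {p2,p3,p5,p6,p7,p8,p9,p10,p11} on symbol b: members go to different blocks, giving {p6,p7,p8,p9,p10,p11} and {p3,p5} and {p2}.
On input a, block {p6,p7,p8,p9,p10,p11} splits into {p6,p7,p8,p9,p11} and {p10}.
Split {p6,p7,p8,p9,p11} by δ(·,b) → {p6,p9} and {p7,p11} and {p8}.
No further refinement is possible. Final partition (8 blocks): {p6,p9} | {p1} | {p4} | {p3,p5} | {p2} | {p10} | {p7,p11} | {p8}.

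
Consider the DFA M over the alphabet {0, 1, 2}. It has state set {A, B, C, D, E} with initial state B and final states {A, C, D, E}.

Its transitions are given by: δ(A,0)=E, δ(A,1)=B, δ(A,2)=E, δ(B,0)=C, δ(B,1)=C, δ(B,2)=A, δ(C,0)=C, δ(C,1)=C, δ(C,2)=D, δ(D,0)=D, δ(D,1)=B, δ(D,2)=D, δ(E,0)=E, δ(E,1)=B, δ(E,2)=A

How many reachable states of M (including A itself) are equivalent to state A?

3

Every state is reachable, so we keep all 5.
P0 = {A,C,D,E} | {B}.
Refine {A,C,D,E} on symbol 1: members go to different blocks, giving {A,D,E} and {C}.
No further refinement is possible. Final partition (3 blocks): {A,D,E} | {B} | {C}.
The equivalence class containing A is {A,D,E}, of size 3.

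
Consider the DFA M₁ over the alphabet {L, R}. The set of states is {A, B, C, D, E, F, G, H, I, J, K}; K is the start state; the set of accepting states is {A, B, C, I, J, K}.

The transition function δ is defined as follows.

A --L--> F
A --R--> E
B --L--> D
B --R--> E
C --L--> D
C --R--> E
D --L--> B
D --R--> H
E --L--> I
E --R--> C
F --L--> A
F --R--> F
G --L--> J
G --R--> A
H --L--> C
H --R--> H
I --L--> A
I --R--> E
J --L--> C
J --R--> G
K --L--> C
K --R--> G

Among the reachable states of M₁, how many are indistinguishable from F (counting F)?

3

All states are reachable from the start state.
P0 = {A,B,C,I,J,K} | {D,E,F,G,H}.
On input L, block {A,B,C,I,J,K} splits into {A,B,C} and {I,J,K}.
On input L, block {D,E,F,G,H} splits into {D,F,H} and {E,G}.
Stable partition: {A,B,C} | {D,F,H} | {I,J,K} | {E,G} — 4 equivalence classes.
The equivalence class containing F is {D,F,H}, of size 3.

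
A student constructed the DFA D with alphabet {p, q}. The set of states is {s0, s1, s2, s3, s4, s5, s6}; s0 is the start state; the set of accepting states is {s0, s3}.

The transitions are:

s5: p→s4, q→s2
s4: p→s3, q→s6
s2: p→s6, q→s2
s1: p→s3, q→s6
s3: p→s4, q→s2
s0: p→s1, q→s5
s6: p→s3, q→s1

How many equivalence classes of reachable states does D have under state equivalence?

P0 = {s0,s3} | {s1,s2,s4,s5,s6}.
Split {s1,s2,s4,s5,s6} by δ(·,p) → {s1,s4,s6} and {s2,s5}.
No further refinement is possible. Final partition (3 blocks): {s0,s3} | {s1,s4,s6} | {s2,s5}.

3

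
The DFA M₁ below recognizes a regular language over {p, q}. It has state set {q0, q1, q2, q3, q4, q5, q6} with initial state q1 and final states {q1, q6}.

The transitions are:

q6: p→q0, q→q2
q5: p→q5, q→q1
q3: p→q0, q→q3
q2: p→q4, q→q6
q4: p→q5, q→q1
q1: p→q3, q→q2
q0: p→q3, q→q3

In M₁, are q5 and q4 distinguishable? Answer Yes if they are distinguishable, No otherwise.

Initial partition by acceptance: {q1,q6} | {q0,q2,q3,q4,q5}.
Refine {q0,q2,q3,q4,q5} on symbol q: members go to different blocks, giving {q2,q4,q5} and {q0,q3}.
Stable partition: {q1,q6} | {q2,q4,q5} | {q0,q3} — 3 equivalence classes.
q5 and q4 lie in the same block of the stable partition, so they are equivalent — no string distinguishes them.

No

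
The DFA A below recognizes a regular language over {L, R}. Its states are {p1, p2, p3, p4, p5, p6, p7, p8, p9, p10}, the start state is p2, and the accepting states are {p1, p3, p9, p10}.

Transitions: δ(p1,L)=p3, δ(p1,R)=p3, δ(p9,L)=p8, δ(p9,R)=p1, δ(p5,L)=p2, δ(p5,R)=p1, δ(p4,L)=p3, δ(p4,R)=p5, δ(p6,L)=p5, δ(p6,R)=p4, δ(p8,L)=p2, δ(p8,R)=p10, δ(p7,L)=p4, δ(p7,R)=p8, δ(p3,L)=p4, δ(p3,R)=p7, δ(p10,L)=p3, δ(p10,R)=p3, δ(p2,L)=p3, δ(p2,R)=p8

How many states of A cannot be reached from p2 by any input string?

2

BFS from p2 reaches {p1, p2, p3, p4, p5, p7, p8, p10}; the 2 state(s) p6, p9 are never visited.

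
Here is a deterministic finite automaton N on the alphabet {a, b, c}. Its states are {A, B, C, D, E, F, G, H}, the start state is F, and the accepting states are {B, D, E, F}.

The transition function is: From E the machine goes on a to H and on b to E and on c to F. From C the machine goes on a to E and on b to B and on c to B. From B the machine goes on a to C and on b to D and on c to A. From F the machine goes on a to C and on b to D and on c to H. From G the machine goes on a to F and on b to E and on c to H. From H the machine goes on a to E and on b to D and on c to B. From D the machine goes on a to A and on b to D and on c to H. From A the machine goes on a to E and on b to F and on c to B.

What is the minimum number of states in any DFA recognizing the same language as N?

3

States {G} cannot be reached from the start state, so discard them.
Start with accepting vs non-accepting: {B,D,E,F} | {A,C,H}.
Refine {B,D,E,F} on symbol c: members go to different blocks, giving {B,D,F} and {E}.
The partition is now stable with 3 blocks: {B,D,F} | {A,C,H} | {E}.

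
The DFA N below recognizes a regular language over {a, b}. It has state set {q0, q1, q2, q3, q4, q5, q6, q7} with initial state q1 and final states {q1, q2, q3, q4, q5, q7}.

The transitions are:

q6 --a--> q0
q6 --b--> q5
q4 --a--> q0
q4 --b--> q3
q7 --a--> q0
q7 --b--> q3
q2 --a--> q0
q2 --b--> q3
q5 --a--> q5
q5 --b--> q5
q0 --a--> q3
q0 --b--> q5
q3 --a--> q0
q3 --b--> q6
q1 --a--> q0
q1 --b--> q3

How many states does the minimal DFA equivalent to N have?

5

Reachable states from the start: {q0,q1,q3,q5,q6}. Unreachable: {q2,q4,q7} — drop them.
P0 = {q1,q3,q5} | {q0,q6}.
On input a, block {q1,q3,q5} splits into {q1,q3} and {q5}.
On input b, block {q1,q3} splits into {q1} and {q3}.
Split {q0,q6} by δ(·,a) → {q0} and {q6}.
The partition is now stable with 5 blocks: {q1} | {q0} | {q5} | {q3} | {q6}.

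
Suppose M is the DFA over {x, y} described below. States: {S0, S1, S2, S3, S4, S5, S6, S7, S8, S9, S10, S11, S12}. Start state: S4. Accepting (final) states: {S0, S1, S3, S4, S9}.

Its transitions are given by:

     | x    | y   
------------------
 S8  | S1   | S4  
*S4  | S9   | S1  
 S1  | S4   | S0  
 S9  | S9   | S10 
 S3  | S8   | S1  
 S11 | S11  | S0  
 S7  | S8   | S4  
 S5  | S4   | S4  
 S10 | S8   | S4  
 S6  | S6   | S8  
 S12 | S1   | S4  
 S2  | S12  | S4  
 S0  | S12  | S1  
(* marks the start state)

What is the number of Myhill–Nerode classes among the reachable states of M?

6

First remove the unreachable states {S2,S3,S5,S6,S7,S11}; 7 states remain.
P0 = {S0,S1,S4,S9} | {S8,S10,S12}.
On input x, block {S0,S1,S4,S9} splits into {S1,S4,S9} and {S0}.
Split {S1,S4,S9} by δ(·,y) → {S1} and {S4} and {S9}.
On input x, block {S8,S10,S12} splits into {S8,S12} and {S10}.
The partition is now stable with 6 blocks: {S1} | {S8,S12} | {S0} | {S4} | {S9} | {S10}.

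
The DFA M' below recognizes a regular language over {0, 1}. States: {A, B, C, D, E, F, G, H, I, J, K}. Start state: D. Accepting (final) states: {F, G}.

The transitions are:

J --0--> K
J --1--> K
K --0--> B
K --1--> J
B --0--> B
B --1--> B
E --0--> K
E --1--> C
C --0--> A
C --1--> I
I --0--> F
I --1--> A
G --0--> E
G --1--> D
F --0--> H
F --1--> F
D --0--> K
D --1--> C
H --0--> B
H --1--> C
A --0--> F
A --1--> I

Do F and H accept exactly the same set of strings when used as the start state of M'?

No

Reachable states from the start: {A,B,C,D,F,H,I,J,K}. Unreachable: {E,G} — drop them.
Start with accepting vs non-accepting: {F} | {A,B,C,D,H,I,J,K}.
Split {A,B,C,D,H,I,J,K} by δ(·,0) → {B,C,D,H,J,K} and {A,I}.
On input 0, block {B,C,D,H,J,K} splits into {B,D,H,J,K} and {C}.
Refine {B,D,H,J,K} on symbol 1: members go to different blocks, giving {B,J,K} and {D,H}.
Stable partition: {F} | {B,J,K} | {A,I} | {C} | {D,H} — 5 equivalence classes.
F and H end up in different blocks, so they are distinguishable. For instance, the string 'ε' is accepted from only F.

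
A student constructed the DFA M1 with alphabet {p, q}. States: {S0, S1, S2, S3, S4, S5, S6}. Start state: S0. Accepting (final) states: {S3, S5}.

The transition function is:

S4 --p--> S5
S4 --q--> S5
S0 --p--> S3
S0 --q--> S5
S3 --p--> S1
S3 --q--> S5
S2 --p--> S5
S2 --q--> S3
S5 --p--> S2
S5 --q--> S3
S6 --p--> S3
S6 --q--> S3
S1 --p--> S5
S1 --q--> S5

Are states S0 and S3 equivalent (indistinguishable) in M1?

No

First remove the unreachable states {S4,S6}; 5 states remain.
P0 = {S3,S5} | {S0,S1,S2}.
No further refinement is possible. Final partition (2 blocks): {S3,S5} | {S0,S1,S2}.
S0 and S3 end up in different blocks, so they are distinguishable. For instance, the string 'ε' is accepted from only S3.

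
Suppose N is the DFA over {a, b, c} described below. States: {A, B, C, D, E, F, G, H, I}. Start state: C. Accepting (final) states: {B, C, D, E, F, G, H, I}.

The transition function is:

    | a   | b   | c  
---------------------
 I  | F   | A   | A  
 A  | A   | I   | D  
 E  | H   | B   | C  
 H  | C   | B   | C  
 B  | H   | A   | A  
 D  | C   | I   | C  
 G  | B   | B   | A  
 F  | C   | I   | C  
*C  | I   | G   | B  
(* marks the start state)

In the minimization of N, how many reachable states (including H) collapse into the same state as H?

States {E} cannot be reached from the start state, so discard them.
Start with accepting vs non-accepting: {B,C,D,F,G,H,I} | {A}.
On input b, block {B,C,D,F,G,H,I} splits into {C,D,F,G,H} and {B,I}.
Refine {C,D,F,G,H} on symbol a: members go to different blocks, giving {D,F,H} and {C,G}.
On input b, block {C,G} splits into {C} and {G}.
No further refinement is possible. Final partition (5 blocks): {D,F,H} | {A} | {B,I} | {C} | {G}.
The equivalence class containing H is {D,F,H}, of size 3.

3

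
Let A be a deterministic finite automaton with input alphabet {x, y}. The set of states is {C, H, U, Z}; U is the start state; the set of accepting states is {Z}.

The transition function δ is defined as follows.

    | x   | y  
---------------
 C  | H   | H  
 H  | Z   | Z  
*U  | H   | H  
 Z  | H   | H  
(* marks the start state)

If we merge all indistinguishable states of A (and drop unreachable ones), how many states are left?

First remove the unreachable states {C}; 3 states remain.
P0 = {Z} | {H,U}.
On input x, block {H,U} splits into {U} and {H}.
The partition is now stable with 3 blocks: {Z} | {U} | {H}.

3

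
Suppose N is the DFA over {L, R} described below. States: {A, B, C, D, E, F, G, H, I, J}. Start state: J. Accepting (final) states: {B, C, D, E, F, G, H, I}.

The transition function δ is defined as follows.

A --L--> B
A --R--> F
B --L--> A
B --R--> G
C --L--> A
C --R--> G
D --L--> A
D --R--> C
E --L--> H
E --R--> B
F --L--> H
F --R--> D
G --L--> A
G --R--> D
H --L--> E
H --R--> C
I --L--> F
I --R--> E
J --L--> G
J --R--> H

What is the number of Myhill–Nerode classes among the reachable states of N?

3

First remove the unreachable states {I}; 9 states remain.
Start with accepting vs non-accepting: {B,C,D,E,F,G,H} | {A,J}.
Split {B,C,D,E,F,G,H} by δ(·,L) → {B,C,D,G} and {E,F,H}.
Stable partition: {B,C,D,G} | {A,J} | {E,F,H} — 3 equivalence classes.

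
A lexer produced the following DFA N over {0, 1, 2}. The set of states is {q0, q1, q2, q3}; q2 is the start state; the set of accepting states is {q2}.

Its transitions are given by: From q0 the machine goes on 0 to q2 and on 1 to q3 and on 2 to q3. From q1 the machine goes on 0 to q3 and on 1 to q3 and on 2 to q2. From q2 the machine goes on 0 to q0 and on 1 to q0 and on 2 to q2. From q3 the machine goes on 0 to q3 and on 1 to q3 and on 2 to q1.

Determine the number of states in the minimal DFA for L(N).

4

P0 = {q2} | {q0,q1,q3}.
Refine {q0,q1,q3} on symbol 0: members go to different blocks, giving {q1,q3} and {q0}.
Refine {q1,q3} on symbol 2: members go to different blocks, giving {q1} and {q3}.
No further refinement is possible. Final partition (4 blocks): {q2} | {q1} | {q0} | {q3}.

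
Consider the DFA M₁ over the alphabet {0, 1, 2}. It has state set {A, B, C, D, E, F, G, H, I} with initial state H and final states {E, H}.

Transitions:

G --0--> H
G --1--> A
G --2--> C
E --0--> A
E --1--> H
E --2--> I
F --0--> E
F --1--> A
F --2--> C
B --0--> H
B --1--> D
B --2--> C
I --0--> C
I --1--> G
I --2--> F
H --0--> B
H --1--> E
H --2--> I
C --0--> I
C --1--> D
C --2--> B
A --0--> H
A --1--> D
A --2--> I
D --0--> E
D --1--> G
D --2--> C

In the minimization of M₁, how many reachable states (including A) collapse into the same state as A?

Every state is reachable, so we keep all 9.
Start with accepting vs non-accepting: {E,H} | {A,B,C,D,F,G,I}.
Refine {A,B,C,D,F,G,I} on symbol 0: members go to different blocks, giving {A,B,D,F,G} and {C,I}.
Stable partition: {E,H} | {A,B,D,F,G} | {C,I} — 3 equivalence classes.
The equivalence class containing A is {A,B,D,F,G}, of size 5.

5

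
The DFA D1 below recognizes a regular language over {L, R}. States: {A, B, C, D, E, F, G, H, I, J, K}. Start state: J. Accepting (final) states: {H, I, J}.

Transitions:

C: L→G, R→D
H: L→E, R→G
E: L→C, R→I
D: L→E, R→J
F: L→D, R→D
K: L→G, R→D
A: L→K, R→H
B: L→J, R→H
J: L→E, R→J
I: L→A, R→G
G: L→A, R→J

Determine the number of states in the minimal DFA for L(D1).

States {B,F} cannot be reached from the start state, so discard them.
Initial partition by acceptance: {H,I,J} | {A,C,D,E,G,K}.
Refine {H,I,J} on symbol R: members go to different blocks, giving {H,I} and {J}.
On input R, block {A,C,D,E,G,K} splits into {A,E} and {C,K} and {D,G}.
Stable partition: {H,I} | {A,E} | {J} | {C,K} | {D,G} — 5 equivalence classes.

5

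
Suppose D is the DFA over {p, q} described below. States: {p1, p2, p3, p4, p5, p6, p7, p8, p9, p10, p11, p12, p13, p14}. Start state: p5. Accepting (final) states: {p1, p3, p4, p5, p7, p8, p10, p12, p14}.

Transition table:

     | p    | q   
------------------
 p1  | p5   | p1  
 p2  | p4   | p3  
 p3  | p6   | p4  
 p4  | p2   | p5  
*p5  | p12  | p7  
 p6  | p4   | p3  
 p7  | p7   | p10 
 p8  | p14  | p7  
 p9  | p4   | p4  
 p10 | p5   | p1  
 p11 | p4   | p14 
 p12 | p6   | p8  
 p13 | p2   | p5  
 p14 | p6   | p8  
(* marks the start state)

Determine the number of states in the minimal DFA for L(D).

6

States {p9,p11,p13} cannot be reached from the start state, so discard them.
Initial partition by acceptance: {p1,p3,p4,p5,p7,p8,p10,p12,p14} | {p2,p6}.
Refine {p1,p3,p4,p5,p7,p8,p10,p12,p14} on symbol p: members go to different blocks, giving {p1,p5,p7,p8,p10} and {p3,p4,p12,p14}.
Split {p1,p5,p7,p8,p10} by δ(·,p) → {p1,p7,p10} and {p5,p8}.
On input p, block {p1,p7,p10} splits into {p1,p10} and {p7}.
Split {p3,p4,p12,p14} by δ(·,q) → {p4,p12,p14} and {p3}.
No further refinement is possible. Final partition (6 blocks): {p1,p10} | {p2,p6} | {p4,p12,p14} | {p5,p8} | {p7} | {p3}.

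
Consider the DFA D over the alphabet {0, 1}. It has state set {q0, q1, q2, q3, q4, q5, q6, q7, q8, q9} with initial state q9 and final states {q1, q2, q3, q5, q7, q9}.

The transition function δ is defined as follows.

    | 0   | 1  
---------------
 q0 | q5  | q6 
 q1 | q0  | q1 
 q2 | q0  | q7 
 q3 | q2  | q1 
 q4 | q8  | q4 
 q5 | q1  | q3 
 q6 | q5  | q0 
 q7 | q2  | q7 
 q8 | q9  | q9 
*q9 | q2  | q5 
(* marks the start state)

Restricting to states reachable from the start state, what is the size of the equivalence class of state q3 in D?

1

Reachable states from the start: {q0,q1,q2,q3,q5,q6,q7,q9}. Unreachable: {q4,q8} — drop them.
Start with accepting vs non-accepting: {q1,q2,q3,q5,q7,q9} | {q0,q6}.
Refine {q1,q2,q3,q5,q7,q9} on symbol 0: members go to different blocks, giving {q3,q5,q7,q9} and {q1,q2}.
On input 1, block {q3,q5,q7,q9} splits into {q5,q7,q9} and {q3}.
On input 1, block {q5,q7,q9} splits into {q7,q9} and {q5}.
Split {q7,q9} by δ(·,1) → {q7} and {q9}.
On input 1, block {q1,q2} splits into {q1} and {q2}.
The partition is now stable with 7 blocks: {q7} | {q0,q6} | {q1} | {q3} | {q5} | {q9} | {q2}.
State q3 belongs to the block {q3}, which has 1 states.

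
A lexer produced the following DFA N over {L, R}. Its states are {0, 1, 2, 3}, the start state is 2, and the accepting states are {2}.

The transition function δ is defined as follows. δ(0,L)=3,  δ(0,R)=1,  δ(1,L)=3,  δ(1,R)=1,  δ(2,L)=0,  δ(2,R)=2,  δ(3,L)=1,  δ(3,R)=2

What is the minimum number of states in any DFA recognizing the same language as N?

Every state is reachable, so we keep all 4.
Start with accepting vs non-accepting: {2} | {0,1,3}.
Split {0,1,3} by δ(·,R) → {0,1} and {3}.
No further refinement is possible. Final partition (3 blocks): {2} | {0,1} | {3}.

3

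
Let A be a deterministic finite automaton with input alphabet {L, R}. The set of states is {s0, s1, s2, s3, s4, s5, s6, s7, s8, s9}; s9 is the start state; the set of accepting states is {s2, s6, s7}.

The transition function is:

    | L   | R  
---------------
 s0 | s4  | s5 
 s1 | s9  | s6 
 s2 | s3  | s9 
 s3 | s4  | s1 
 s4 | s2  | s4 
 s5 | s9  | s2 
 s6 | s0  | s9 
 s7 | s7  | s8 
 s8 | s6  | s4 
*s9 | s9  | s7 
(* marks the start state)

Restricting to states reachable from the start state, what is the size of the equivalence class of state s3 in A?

2

Every state is reachable, so we keep all 10.
Start with accepting vs non-accepting: {s2,s6,s7} | {s0,s1,s3,s4,s5,s8,s9}.
Split {s2,s6,s7} by δ(·,L) → {s2,s6} and {s7}.
On input L, block {s0,s1,s3,s4,s5,s8,s9} splits into {s0,s1,s3,s5,s9} and {s4,s8}.
On input L, block {s0,s1,s3,s5,s9} splits into {s1,s5,s9} and {s0,s3}.
Split {s1,s5,s9} by δ(·,R) → {s1,s5} and {s9}.
No further refinement is possible. Final partition (6 blocks): {s2,s6} | {s1,s5} | {s7} | {s4,s8} | {s0,s3} | {s9}.
State s3 belongs to the block {s0,s3}, which has 2 states.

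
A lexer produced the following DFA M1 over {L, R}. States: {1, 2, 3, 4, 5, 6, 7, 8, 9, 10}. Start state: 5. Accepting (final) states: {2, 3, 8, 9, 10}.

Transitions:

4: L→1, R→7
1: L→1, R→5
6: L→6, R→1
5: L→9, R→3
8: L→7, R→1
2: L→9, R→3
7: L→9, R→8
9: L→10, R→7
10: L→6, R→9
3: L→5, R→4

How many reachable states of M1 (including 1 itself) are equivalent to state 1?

States {2} cannot be reached from the start state, so discard them.
P0 = {3,8,9,10} | {1,4,5,6,7}.
Split {3,8,9,10} by δ(·,L) → {3,8,10} and {9}.
On input R, block {3,8,10} splits into {3,8} and {10}.
On input L, block {1,4,5,6,7} splits into {1,4,6} and {5,7}.
Split {1,4,6} by δ(·,R) → {1,4} and {6}.
The partition is now stable with 6 blocks: {3,8} | {1,4} | {9} | {10} | {5,7} | {6}.
The equivalence class containing 1 is {1,4}, of size 2.

2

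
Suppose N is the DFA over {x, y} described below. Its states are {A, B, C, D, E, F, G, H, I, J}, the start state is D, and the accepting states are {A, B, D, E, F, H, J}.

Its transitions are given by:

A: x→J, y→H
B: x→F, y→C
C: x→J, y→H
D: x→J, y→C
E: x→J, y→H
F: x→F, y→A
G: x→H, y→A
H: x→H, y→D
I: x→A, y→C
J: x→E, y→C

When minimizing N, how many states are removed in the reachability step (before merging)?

5

Starting at D and following transitions, the reachable set is {C, D, E, H, J}. That leaves A, B, F, G, I unreachable — 5 in total.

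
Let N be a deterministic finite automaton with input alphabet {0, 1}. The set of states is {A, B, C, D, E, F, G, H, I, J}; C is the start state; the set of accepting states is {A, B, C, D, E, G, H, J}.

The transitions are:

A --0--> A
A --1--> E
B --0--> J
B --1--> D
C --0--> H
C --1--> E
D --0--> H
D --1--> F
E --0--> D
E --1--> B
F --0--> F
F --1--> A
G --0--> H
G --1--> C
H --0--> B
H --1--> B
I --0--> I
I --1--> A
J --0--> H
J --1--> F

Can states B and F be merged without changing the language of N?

No

First remove the unreachable states {G,I}; 8 states remain.
P0 = {A,B,C,D,E,H,J} | {F}.
Split {A,B,C,D,E,H,J} by δ(·,1) → {A,B,C,E,H} and {D,J}.
Refine {A,B,C,E,H} on symbol 0: members go to different blocks, giving {A,C,H} and {B,E}.
Refine {A,C,H} on symbol 0: members go to different blocks, giving {A,C} and {H}.
On input 0, block {A,C} splits into {A} and {C}.
Split {B,E} by δ(·,1) → {B} and {E}.
No further refinement is possible. Final partition (7 blocks): {A} | {F} | {D,J} | {B} | {H} | {C} | {E}.
B and F end up in different blocks, so they are distinguishable. For instance, the string 'ε' is accepted from only B.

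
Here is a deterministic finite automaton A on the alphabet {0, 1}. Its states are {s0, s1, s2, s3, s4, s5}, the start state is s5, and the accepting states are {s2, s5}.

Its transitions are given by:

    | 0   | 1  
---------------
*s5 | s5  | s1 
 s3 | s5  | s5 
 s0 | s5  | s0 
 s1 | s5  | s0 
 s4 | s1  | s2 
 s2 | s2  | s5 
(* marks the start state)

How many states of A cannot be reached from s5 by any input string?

3

Starting at s5 and following transitions, the reachable set is {s0, s1, s5}. That leaves s2, s3, s4 unreachable — 3 in total.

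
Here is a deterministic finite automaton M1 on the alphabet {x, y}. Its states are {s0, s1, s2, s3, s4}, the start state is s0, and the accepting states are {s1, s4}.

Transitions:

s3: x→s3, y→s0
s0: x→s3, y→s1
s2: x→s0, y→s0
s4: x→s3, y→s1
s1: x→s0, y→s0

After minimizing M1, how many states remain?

Reachable states from the start: {s0,s1,s3}. Unreachable: {s2,s4} — drop them.
P0 = {s1} | {s0,s3}.
On input y, block {s0,s3} splits into {s0} and {s3}.
The partition is now stable with 3 blocks: {s1} | {s0} | {s3}.

3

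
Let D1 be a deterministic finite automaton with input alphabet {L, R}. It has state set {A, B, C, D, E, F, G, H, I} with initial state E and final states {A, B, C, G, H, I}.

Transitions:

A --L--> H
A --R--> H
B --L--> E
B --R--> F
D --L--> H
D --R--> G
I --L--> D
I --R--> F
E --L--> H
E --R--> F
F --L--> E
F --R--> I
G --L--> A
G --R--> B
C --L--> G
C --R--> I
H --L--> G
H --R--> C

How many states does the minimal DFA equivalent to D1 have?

9

Every state is reachable, so we keep all 9.
Start with accepting vs non-accepting: {A,B,C,G,H,I} | {D,E,F}.
Refine {A,B,C,G,H,I} on symbol L: members go to different blocks, giving {A,C,G,H} and {B,I}.
On input R, block {A,C,G,H} splits into {A,H} and {C,G}.
On input L, block {A,H} splits into {A} and {H}.
Split {D,E,F} by δ(·,L) → {D,E} and {F}.
On input R, block {D,E} splits into {D} and {E}.
Split {B,I} by δ(·,L) → {B} and {I}.
Refine {C,G} on symbol L: members go to different blocks, giving {C} and {G}.
The partition is now stable with 9 blocks: {A} | {D} | {B} | {C} | {H} | {F} | {E} | {I} | {G}.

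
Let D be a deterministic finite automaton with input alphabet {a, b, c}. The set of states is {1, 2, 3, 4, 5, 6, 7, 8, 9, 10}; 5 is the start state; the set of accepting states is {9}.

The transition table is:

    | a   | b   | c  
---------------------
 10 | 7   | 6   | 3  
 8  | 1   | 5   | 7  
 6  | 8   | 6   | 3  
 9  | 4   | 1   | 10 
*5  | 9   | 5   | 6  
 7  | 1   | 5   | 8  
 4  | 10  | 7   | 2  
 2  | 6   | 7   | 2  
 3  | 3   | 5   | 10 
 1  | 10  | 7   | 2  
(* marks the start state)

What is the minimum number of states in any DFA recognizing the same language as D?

6

Initial partition by acceptance: {9} | {1,2,3,4,5,6,7,8,10}.
Refine {1,2,3,4,5,6,7,8,10} on symbol a: members go to different blocks, giving {1,2,3,4,6,7,8,10} and {5}.
Split {1,2,3,4,6,7,8,10} by δ(·,b) → {1,2,4,6,10} and {3,7,8}.
Split {1,2,4,6,10} by δ(·,a) → {1,2,4} and {6,10}.
Split {3,7,8} by δ(·,a) → {7,8} and {3}.
Stable partition: {9} | {1,2,4} | {5} | {7,8} | {6,10} | {3} — 6 equivalence classes.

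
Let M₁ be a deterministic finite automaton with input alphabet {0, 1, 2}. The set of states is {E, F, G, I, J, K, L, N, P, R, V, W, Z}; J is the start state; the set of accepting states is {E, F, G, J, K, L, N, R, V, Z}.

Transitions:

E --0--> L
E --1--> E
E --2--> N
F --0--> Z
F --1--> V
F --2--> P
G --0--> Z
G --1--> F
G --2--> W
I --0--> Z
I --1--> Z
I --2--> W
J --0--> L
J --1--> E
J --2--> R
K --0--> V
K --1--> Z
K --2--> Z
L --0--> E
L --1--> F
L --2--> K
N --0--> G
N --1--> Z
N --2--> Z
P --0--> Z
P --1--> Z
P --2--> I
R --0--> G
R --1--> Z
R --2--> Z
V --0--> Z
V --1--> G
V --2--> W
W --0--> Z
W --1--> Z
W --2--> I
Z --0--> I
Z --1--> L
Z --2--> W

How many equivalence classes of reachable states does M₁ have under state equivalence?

6

Every state is reachable, so we keep all 13.
P0 = {E,F,G,J,K,L,N,R,V,Z} | {I,P,W}.
Refine {E,F,G,J,K,L,N,R,V,Z} on symbol 0: members go to different blocks, giving {E,F,G,J,K,L,N,R,V} and {Z}.
Refine {E,F,G,J,K,L,N,R,V} on symbol 0: members go to different blocks, giving {E,J,K,L,N,R} and {F,G,V}.
On input 0, block {E,J,K,L,N,R} splits into {E,J,L} and {K,N,R}.
On input 1, block {E,J,L} splits into {E,J} and {L}.
The partition is now stable with 6 blocks: {E,J} | {I,P,W} | {Z} | {F,G,V} | {K,N,R} | {L}.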